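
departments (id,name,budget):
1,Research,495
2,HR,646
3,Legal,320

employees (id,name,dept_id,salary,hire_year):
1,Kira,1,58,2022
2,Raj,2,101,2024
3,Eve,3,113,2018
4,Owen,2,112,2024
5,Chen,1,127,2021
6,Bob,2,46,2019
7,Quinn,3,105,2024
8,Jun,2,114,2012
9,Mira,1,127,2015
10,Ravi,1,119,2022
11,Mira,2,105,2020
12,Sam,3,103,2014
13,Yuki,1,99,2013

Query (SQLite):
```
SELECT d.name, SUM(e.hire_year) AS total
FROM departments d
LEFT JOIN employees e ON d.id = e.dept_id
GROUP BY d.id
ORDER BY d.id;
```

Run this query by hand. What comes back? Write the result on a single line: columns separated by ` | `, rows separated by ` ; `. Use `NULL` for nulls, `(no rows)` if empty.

Research | 10093 ; HR | 10099 ; Legal | 6056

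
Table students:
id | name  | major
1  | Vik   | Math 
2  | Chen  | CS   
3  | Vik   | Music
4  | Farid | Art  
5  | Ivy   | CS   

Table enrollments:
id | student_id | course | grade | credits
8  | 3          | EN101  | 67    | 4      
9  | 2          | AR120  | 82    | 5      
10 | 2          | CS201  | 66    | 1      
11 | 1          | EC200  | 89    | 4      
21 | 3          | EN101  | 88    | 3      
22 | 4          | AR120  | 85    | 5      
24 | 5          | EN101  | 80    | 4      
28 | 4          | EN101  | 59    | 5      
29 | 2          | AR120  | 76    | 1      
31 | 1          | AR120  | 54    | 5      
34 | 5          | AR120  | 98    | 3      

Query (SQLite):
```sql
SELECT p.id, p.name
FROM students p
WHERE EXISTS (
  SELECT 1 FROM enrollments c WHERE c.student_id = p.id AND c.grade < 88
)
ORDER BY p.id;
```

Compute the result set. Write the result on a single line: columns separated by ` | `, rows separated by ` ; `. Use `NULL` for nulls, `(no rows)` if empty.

For each students row, check whether any enrollments with matching student_id has grade < 88.
Keep rows where that is true.

1 | Vik ; 2 | Chen ; 3 | Vik ; 4 | Farid ; 5 | Ivy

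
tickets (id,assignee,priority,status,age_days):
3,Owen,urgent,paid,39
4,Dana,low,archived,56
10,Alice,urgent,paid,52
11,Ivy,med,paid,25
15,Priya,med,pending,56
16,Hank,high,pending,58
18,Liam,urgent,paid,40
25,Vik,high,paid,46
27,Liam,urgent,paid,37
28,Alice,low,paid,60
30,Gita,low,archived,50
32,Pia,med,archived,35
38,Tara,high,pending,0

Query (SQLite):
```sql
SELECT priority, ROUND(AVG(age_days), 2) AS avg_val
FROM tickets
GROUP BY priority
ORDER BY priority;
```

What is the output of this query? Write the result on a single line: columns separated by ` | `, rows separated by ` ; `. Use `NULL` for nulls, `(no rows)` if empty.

high | 34.67 ; low | 55.33 ; med | 38.67 ; urgent | 42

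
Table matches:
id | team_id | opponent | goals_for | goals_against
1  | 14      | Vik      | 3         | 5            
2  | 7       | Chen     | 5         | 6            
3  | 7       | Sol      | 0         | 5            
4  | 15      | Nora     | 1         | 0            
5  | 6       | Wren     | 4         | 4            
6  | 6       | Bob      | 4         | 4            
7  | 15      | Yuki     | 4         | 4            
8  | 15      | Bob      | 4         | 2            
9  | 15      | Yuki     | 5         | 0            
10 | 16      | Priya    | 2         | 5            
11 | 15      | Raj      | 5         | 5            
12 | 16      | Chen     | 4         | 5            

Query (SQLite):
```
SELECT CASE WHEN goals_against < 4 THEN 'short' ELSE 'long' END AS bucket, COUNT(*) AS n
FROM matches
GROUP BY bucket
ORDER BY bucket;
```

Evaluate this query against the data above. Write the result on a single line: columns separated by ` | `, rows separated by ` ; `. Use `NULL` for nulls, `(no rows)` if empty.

Bucket rows by goals_against < 4 → 'short' else 'long'; count each bucket.

long | 9 ; short | 3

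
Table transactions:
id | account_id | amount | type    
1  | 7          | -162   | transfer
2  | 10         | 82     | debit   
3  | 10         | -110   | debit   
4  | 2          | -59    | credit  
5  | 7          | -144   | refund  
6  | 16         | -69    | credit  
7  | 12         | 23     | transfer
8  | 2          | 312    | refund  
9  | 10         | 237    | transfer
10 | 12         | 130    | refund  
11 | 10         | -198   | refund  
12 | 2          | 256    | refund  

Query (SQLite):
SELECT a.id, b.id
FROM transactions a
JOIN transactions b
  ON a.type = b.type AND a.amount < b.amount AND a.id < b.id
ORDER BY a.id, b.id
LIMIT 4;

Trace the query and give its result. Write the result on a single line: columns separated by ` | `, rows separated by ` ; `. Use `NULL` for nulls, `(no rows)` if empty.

Pairs (a,b) with same type, a.amount < b.amount, a.id < b.id.
type groups: credit:{4,6} debit:{2,3} refund:{5,8,10,11,12} transfer:{1,7,9}
Ordered by (a.id, b.id); first 4.

1 | 7 ; 1 | 9 ; 5 | 8 ; 5 | 10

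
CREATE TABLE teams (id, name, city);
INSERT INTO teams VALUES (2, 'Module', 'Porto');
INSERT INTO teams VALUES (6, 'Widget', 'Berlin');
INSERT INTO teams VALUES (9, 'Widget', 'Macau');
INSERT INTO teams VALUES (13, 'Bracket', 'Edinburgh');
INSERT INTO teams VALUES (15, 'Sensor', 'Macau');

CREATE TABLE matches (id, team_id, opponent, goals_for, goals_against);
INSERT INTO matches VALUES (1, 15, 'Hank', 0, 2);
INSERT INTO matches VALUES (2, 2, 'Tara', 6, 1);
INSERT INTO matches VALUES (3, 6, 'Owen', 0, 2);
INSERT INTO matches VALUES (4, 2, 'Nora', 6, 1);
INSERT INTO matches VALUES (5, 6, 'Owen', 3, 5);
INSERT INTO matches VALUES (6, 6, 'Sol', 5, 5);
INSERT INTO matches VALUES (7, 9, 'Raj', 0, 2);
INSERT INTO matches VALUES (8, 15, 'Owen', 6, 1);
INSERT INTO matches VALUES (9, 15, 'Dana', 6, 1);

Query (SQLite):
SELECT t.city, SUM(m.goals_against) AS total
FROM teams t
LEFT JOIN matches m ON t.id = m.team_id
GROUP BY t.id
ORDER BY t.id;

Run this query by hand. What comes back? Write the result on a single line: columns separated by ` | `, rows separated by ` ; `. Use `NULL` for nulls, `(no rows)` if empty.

Porto | 2 ; Berlin | 12 ; Macau | 2 ; Edinburgh | NULL ; Macau | 4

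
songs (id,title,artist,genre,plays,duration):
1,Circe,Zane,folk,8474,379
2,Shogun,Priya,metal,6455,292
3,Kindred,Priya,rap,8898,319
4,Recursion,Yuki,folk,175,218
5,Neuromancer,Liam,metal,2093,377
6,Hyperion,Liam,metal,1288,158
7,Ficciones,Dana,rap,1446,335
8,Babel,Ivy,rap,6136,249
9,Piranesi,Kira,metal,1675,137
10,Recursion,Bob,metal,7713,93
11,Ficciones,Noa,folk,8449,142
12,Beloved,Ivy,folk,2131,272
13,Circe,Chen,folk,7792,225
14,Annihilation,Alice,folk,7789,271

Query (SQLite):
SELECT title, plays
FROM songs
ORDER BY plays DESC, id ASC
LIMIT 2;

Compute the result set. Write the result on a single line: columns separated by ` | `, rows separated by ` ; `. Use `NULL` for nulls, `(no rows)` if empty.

Kindred | 8898 ; Circe | 8474

Sort by plays desc, tiebreak id asc: (8898, id=3), (8474, id=1), (8449, id=11), (7792, id=13), (7789, id=14) …. Take first 2.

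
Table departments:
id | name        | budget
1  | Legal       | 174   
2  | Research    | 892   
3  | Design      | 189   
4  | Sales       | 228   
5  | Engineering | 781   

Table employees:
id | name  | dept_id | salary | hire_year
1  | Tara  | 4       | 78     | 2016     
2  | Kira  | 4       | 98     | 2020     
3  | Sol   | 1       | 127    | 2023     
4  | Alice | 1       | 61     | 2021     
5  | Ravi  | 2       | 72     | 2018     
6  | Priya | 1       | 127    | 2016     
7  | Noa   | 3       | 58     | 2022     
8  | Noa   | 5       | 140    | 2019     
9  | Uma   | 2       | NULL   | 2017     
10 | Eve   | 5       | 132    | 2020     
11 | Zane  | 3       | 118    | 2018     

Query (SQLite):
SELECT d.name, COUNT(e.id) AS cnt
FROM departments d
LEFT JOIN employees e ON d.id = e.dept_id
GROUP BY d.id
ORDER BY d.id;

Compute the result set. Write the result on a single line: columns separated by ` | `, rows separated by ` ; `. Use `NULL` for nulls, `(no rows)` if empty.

LEFT JOIN keeps every departments row; unmatched ones get NULL for employees columns.
Group by departments.id and compute COUNT(e.id). COUNT(col) of an all-NULL group is 0.
  1: ids {3, 4, 6} → COUNT(e.id)=3
  2: ids {5, 9} → COUNT(e.id)=2
  3: ids {7, 11} → COUNT(e.id)=2
  4: ids {1, 2} → COUNT(e.id)=2
  5: ids {8, 10} → COUNT(e.id)=2

Legal | 3 ; Research | 2 ; Design | 2 ; Sales | 2 ; Engineering | 2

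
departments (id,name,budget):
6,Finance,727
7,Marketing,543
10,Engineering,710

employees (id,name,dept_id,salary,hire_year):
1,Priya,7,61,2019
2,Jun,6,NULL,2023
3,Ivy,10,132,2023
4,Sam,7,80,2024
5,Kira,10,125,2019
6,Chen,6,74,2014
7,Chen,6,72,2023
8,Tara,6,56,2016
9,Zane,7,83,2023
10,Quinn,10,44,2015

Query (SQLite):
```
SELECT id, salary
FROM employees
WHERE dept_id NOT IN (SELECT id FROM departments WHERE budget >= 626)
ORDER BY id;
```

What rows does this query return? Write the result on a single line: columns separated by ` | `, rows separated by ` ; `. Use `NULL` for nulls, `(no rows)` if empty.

1 | 61 ; 4 | 80 ; 9 | 83

Inner query: departments.id where budget >= 626.
Outer: keep employees rows whose dept_id is not in that set.
Inner query → {6, 10}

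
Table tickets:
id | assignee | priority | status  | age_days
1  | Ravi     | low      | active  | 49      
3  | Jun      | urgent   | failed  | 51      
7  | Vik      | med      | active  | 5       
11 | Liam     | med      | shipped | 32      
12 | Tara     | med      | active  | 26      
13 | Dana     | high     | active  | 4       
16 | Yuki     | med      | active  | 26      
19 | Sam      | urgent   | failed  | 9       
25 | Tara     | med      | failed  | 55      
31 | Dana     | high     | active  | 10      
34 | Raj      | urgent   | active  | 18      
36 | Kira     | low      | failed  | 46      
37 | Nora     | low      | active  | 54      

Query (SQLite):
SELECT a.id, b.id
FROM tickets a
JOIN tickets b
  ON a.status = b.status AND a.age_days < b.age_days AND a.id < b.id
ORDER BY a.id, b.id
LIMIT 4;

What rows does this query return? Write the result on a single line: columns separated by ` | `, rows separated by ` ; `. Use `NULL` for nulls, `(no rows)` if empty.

1 | 37 ; 3 | 25 ; 7 | 12 ; 7 | 16

Pairs (a,b) with same status, a.age_days < b.age_days, a.id < b.id.
status groups: active:{1,7,12,13,16,31,34,37} failed:{3,19,25,36} shipped:{11}
Ordered by (a.id, b.id); first 4.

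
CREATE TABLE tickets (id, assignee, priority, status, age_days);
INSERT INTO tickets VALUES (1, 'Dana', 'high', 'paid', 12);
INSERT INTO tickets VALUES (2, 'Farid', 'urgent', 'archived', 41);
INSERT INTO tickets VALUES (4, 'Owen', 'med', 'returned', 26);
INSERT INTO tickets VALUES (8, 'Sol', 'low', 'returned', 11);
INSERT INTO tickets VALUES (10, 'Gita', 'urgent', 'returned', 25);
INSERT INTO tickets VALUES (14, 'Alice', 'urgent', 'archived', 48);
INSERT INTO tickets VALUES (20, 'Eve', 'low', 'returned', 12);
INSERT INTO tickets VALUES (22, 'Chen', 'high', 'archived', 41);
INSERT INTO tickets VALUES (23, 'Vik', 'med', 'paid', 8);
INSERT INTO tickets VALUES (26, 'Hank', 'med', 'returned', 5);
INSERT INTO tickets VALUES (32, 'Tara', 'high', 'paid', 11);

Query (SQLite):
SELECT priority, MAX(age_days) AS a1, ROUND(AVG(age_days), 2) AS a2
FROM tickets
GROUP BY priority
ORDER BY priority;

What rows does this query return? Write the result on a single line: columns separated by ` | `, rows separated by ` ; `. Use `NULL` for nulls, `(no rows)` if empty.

Group tickets by priority.
Per group compute: MAX(age_days), ROUND(AVG(age_days), 2).
  high: ids {1, 22, 32} → MAX(age_days)=41, ROUND(AVG(age_days), 2)=21.33
  low: ids {8, 20} → MAX(age_days)=12, ROUND(AVG(age_days), 2)=11.5
  med: ids {4, 23, 26} → MAX(age_days)=26, ROUND(AVG(age_days), 2)=13
  urgent: ids {2, 10, 14} → MAX(age_days)=48, ROUND(AVG(age_days), 2)=38

high | 41 | 21.33 ; low | 12 | 11.5 ; med | 26 | 13 ; urgent | 48 | 38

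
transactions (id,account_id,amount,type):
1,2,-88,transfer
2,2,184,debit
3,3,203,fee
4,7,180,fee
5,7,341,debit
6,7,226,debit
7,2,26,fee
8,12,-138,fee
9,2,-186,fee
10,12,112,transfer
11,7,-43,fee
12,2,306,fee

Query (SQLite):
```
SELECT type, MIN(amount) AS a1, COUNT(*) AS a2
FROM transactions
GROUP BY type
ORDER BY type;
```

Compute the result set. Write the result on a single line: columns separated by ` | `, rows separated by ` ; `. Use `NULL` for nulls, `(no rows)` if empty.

Group transactions by type.
Per group compute: MIN(amount), COUNT(*).
  debit: ids {2, 5, 6} → MIN(amount)=184, COUNT(*)=3
  fee: ids {3, 4, 7, 8, 9, 11, 12} → MIN(amount)=-186, COUNT(*)=7
  transfer: ids {1, 10} → MIN(amount)=-88, COUNT(*)=2

debit | 184 | 3 ; fee | -186 | 7 ; transfer | -88 | 2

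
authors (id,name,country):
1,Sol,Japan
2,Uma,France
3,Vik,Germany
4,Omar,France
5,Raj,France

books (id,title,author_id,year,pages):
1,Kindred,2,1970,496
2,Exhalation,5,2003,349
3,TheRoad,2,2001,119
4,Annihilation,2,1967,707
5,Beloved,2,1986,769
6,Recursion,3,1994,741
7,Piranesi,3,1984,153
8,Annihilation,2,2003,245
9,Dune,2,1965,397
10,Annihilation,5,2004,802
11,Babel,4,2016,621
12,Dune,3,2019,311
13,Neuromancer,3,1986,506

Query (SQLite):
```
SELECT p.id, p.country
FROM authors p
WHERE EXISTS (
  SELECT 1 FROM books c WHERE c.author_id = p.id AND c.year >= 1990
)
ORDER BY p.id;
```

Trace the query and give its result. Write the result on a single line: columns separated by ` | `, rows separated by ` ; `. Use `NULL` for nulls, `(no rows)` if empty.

2 | France ; 3 | Germany ; 4 | France ; 5 | France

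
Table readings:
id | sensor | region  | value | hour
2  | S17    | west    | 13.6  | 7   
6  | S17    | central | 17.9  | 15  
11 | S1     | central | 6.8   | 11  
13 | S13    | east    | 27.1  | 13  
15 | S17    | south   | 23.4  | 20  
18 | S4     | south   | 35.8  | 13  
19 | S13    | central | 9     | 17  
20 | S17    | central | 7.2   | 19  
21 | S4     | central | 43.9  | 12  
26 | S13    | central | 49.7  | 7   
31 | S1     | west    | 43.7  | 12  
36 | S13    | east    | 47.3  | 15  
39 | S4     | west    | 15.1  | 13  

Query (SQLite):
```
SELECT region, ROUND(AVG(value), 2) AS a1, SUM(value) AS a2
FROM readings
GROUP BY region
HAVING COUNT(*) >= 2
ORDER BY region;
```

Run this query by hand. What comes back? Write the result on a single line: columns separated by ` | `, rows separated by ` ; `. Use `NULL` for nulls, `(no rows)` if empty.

Group readings by region.
Per group compute: ROUND(AVG(value), 2), SUM(value).
HAVING: drop groups with fewer than 2 rows.
  central: ids {6, 11, 19, 20, 21, 26} → ROUND(AVG(value), 2)=22.42, SUM(value)=134.5
  east: ids {13, 36} → ROUND(AVG(value), 2)=37.2, SUM(value)=74.4
  south: ids {15, 18} → ROUND(AVG(value), 2)=29.6, SUM(value)=59.2
  west: ids {2, 31, 39} → ROUND(AVG(value), 2)=24.13, SUM(value)=72.4

central | 22.42 | 134.5 ; east | 37.2 | 74.4 ; south | 29.6 | 59.2 ; west | 24.13 | 72.4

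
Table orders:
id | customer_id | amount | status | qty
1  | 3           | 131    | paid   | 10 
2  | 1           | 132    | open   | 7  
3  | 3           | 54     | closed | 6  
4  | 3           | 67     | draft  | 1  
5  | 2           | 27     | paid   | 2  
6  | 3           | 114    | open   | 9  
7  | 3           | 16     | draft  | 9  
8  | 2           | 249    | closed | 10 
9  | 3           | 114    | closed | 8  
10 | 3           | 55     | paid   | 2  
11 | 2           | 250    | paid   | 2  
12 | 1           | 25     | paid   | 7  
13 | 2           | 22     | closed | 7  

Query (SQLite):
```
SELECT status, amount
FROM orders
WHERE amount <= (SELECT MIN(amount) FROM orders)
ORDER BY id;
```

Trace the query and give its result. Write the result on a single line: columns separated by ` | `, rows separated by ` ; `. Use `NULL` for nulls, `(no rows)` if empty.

draft | 16

Scalar subquery: MIN(amount) over all orders rows = 16.
Keep rows where amount <= that value.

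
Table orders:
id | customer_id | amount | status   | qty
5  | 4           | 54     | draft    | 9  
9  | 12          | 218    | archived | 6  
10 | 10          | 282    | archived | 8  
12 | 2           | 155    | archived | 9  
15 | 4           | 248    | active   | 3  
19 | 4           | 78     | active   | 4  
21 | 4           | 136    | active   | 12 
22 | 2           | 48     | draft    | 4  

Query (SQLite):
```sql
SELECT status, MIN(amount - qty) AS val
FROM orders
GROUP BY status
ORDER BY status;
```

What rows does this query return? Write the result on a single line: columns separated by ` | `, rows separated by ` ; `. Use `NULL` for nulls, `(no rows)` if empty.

For each row compute amount - qty.
Group by status; take MIN of the expression per group.
  active: ids {15, 19, 21} → MIN(amount - qty)=74
  archived: ids {9, 10, 12} → MIN(amount - qty)=146
  draft: ids {5, 22} → MIN(amount - qty)=44

active | 74 ; archived | 146 ; draft | 44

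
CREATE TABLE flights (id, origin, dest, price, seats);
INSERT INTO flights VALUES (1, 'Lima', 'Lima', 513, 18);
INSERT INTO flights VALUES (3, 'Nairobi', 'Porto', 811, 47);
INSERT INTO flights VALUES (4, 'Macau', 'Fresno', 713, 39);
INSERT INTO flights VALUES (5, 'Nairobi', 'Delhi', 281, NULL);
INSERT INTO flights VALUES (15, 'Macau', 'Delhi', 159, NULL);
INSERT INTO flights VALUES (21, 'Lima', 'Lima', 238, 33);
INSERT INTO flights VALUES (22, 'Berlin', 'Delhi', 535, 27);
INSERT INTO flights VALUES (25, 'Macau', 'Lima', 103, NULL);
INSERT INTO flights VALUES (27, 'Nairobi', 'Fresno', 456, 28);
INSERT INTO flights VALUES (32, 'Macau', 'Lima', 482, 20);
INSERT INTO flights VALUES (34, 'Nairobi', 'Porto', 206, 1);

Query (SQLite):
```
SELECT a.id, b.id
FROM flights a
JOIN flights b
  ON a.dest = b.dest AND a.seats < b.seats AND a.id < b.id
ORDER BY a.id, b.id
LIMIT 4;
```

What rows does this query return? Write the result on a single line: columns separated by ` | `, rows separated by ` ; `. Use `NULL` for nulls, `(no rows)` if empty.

Pairs (a,b) with same dest, a.seats < b.seats, a.id < b.id.
dest groups: Delhi:{5,15,22} Fresno:{4,27} Lima:{1,21,25,32} Porto:{3,34}
Ordered by (a.id, b.id); first 4.

1 | 21 ; 1 | 32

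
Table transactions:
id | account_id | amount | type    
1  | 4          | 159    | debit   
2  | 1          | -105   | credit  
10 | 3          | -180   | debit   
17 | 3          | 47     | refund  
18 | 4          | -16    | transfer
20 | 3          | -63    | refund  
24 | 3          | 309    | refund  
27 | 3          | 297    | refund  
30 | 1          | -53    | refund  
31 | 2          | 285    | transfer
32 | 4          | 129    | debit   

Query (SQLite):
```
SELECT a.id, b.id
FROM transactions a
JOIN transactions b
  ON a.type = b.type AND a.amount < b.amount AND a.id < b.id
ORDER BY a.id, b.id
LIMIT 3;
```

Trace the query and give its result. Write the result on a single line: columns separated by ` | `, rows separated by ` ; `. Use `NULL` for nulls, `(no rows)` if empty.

10 | 32 ; 17 | 24 ; 17 | 27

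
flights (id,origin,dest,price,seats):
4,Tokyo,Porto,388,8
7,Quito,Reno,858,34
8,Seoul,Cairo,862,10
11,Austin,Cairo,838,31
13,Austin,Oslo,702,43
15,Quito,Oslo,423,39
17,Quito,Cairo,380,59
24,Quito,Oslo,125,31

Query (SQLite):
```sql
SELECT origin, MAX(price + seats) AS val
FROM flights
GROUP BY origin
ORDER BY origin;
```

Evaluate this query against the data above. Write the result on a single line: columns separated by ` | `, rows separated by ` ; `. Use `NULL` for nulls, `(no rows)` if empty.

Austin | 869 ; Quito | 892 ; Seoul | 872 ; Tokyo | 396

For each row compute price + seats.
Group by origin; take MAX of the expression per group.
  Austin: ids {11, 13} → MAX(price + seats)=869
  Quito: ids {7, 15, 17, 24} → MAX(price + seats)=892
  Seoul: ids {8} → MAX(price + seats)=872
  Tokyo: ids {4} → MAX(price + seats)=396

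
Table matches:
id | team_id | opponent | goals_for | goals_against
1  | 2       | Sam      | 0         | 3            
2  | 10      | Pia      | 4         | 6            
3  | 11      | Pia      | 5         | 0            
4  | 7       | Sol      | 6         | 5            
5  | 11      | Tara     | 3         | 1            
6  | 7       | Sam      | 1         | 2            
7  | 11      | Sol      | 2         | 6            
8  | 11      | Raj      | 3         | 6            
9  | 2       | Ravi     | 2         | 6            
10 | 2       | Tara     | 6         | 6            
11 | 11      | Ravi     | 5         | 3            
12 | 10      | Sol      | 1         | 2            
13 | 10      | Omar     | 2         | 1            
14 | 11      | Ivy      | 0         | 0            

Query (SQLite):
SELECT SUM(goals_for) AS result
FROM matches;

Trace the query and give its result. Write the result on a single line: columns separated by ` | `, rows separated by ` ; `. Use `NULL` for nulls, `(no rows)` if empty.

40

All goals_for values: [0, 4, 5, 6, 3, 1, 2, 3, 2, 6, 5, 1, 2, 0].
SUM of non-NULL values = 40.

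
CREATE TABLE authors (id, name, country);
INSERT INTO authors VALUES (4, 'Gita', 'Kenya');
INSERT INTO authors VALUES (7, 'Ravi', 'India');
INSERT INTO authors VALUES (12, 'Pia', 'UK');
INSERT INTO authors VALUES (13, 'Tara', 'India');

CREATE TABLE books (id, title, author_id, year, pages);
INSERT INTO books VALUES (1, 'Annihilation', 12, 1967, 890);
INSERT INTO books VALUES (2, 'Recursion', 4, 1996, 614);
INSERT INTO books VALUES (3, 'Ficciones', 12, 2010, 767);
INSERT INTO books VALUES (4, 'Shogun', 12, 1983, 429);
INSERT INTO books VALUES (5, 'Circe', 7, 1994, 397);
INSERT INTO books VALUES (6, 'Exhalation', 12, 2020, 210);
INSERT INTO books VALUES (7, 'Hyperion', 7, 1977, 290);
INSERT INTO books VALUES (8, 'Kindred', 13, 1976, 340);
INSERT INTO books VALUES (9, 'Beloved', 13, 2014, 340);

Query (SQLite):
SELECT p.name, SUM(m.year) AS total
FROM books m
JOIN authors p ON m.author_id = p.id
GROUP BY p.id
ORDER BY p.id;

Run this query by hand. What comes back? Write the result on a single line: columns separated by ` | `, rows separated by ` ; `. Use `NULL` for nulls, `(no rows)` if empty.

Gita | 1996 ; Ravi | 3971 ; Pia | 7980 ; Tara | 3990

Join each books row to its authors via author_id.
Group joined rows by authors.id; compute SUM(m.year) per group.
  4: ids {2} → SUM(m.year)=1996
  7: ids {5, 7} → SUM(m.year)=3971
  12: ids {1, 3, 4, 6} → SUM(m.year)=7980
  13: ids {8, 9} → SUM(m.year)=3990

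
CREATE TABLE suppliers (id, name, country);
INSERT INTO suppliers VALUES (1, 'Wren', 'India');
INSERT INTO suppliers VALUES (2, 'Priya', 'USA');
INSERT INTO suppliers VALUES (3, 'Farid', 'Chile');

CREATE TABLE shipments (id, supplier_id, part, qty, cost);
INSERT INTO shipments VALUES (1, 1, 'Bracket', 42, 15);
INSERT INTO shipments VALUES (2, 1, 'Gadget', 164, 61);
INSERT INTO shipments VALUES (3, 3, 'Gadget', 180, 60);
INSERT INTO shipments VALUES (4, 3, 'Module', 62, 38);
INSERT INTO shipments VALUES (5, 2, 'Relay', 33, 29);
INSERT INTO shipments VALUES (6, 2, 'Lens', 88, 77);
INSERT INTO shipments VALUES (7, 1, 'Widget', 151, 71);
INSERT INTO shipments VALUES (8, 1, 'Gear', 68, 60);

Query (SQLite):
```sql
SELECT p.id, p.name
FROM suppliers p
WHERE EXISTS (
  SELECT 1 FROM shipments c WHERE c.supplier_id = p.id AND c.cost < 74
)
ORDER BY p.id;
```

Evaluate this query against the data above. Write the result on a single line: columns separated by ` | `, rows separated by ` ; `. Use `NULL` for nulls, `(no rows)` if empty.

1 | Wren ; 2 | Priya ; 3 | Farid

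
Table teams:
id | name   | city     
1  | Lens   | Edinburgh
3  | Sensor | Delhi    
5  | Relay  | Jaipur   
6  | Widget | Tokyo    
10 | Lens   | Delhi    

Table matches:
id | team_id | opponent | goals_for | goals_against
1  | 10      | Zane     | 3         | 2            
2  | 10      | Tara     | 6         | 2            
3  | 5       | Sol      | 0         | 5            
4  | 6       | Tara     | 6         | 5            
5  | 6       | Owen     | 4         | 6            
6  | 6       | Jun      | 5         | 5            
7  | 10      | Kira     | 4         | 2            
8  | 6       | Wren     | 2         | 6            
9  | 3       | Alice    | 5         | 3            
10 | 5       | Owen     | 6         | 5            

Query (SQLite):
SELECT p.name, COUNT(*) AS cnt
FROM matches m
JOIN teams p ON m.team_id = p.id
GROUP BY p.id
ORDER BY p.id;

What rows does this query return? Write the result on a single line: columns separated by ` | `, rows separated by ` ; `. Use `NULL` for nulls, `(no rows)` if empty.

Sensor | 1 ; Relay | 2 ; Widget | 4 ; Lens | 3

Join each matches row to its teams via team_id.
Group joined rows by teams.id; compute COUNT(*) per group.
  3: ids {9} → COUNT(*)=1
  5: ids {3, 10} → COUNT(*)=2
  6: ids {4, 5, 6, 8} → COUNT(*)=4
  10: ids {1, 2, 7} → COUNT(*)=3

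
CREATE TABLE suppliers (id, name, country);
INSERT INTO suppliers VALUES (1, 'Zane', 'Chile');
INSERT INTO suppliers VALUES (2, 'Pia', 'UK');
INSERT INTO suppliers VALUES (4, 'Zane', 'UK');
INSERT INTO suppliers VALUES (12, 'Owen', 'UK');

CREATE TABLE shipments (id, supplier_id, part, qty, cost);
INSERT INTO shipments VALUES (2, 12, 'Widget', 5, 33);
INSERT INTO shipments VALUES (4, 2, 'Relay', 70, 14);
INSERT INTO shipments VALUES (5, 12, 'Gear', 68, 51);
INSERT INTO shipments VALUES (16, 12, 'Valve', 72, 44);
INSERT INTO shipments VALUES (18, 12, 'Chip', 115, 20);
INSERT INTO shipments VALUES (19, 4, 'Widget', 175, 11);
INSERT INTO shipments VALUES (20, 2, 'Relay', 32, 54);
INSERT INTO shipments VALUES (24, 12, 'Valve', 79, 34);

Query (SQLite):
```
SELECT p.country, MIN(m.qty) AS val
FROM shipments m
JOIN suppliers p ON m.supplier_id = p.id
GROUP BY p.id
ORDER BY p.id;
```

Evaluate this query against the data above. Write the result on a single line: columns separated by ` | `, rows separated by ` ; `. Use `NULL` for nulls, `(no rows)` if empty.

Join each shipments row to its suppliers via supplier_id.
Group joined rows by suppliers.id; compute MIN(m.qty) per group.
  2: ids {4, 20} → MIN(m.qty)=32
  4: ids {19} → MIN(m.qty)=175
  12: ids {2, 5, 16, 18, 24} → MIN(m.qty)=5

UK | 32 ; UK | 175 ; UK | 5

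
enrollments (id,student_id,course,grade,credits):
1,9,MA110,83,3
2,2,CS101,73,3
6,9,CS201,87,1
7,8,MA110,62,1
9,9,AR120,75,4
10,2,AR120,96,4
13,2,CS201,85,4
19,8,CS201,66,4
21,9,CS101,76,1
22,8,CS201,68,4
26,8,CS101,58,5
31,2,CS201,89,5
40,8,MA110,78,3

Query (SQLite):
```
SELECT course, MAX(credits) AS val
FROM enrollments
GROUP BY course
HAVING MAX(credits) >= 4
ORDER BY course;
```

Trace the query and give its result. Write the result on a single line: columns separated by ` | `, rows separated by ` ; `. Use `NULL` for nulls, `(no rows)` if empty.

AR120 | 4 ; CS101 | 5 ; CS201 | 5

Partition enrollments by course; compute MAX(credits) within each group.
HAVING: keep groups where MAX(credits) >= 4.
  AR120: ids {9, 10} → MAX(credits)=4
  CS101: ids {2, 21, 26} → MAX(credits)=5
  CS201: ids {6, 13, 19, 22, 31} → MAX(credits)=5
  MA110: ids {1, 7, 40} → MAX(credits)=3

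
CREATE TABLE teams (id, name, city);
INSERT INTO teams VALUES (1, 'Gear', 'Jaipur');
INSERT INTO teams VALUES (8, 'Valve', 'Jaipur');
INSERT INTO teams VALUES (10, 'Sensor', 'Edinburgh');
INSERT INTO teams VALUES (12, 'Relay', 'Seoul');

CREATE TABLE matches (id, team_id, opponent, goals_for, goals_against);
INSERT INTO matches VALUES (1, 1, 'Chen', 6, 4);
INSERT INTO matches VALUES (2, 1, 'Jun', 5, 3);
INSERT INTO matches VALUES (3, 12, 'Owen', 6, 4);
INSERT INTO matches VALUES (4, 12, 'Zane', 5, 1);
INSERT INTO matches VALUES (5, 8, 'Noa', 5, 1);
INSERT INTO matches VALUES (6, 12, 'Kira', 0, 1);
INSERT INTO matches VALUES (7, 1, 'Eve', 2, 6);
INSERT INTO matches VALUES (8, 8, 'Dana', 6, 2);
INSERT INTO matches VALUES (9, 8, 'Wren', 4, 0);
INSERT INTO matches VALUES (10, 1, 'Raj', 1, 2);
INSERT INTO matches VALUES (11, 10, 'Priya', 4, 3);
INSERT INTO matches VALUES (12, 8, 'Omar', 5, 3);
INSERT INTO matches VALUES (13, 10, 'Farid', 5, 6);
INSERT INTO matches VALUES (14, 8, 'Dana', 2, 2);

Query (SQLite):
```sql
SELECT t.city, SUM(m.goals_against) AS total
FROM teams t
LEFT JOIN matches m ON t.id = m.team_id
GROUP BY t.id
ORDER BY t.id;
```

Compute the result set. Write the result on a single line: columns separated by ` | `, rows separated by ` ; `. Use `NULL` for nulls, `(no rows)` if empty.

LEFT JOIN keeps every teams row; unmatched ones get NULL for matches columns.
Group by teams.id and compute SUM(m.goals_against). SUM over an all-NULL group is NULL.
  1: ids {1, 2, 7, 10} → SUM(m.goals_against)=15
  8: ids {5, 8, 9, 12, 14} → SUM(m.goals_against)=8
  10: ids {11, 13} → SUM(m.goals_against)=9
  12: ids {3, 4, 6} → SUM(m.goals_against)=6

Jaipur | 15 ; Jaipur | 8 ; Edinburgh | 9 ; Seoul | 6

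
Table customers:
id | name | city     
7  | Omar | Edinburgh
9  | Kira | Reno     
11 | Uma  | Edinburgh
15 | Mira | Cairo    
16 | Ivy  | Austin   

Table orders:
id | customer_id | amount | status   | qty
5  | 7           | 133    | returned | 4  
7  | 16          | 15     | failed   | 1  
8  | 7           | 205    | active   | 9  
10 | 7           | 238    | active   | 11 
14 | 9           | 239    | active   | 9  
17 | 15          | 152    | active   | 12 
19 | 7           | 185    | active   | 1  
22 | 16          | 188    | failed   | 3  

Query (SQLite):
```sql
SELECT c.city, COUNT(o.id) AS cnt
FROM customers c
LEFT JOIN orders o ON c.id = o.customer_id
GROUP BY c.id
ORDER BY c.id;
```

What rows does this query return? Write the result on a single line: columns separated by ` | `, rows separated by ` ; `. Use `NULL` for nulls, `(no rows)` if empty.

Edinburgh | 4 ; Reno | 1 ; Edinburgh | 0 ; Cairo | 1 ; Austin | 2

LEFT JOIN keeps every customers row; unmatched ones get NULL for orders columns.
Group by customers.id and compute COUNT(o.id). COUNT(col) of an all-NULL group is 0.
  7: ids {5, 8, 10, 19} → COUNT(o.id)=4
  9: ids {14} → COUNT(o.id)=1
  11: ids {—} → COUNT(o.id)=0
  15: ids {17} → COUNT(o.id)=1
  16: ids {7, 22} → COUNT(o.id)=2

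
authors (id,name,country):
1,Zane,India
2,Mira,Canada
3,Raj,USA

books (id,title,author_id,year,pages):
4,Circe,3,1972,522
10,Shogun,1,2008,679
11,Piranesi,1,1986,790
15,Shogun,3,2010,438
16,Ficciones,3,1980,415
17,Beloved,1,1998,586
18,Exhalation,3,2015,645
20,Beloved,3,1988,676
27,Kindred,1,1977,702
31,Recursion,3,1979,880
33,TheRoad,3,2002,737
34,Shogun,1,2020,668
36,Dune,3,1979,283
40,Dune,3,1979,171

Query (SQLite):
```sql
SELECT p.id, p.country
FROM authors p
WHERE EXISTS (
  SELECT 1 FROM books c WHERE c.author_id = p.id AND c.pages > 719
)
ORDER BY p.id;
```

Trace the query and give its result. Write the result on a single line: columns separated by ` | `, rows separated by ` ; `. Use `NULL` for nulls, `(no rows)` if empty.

For each authors row, check whether any books with matching author_id has pages > 719.
Keep rows where that is true.

1 | India ; 3 | USA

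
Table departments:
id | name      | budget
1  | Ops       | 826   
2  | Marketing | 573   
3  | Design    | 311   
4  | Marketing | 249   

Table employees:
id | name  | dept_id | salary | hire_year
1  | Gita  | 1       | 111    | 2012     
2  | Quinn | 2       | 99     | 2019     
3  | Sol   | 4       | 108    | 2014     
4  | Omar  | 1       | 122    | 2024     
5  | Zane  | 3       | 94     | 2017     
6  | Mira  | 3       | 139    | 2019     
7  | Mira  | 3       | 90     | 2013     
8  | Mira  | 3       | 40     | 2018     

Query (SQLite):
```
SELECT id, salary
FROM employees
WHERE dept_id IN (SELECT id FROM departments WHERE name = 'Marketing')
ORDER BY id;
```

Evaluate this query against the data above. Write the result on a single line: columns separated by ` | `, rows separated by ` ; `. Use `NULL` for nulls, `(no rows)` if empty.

Inner query: departments.id where name = 'Marketing'.
Outer: keep employees rows whose dept_id is in that set.
Inner query → {2, 4}

2 | 99 ; 3 | 108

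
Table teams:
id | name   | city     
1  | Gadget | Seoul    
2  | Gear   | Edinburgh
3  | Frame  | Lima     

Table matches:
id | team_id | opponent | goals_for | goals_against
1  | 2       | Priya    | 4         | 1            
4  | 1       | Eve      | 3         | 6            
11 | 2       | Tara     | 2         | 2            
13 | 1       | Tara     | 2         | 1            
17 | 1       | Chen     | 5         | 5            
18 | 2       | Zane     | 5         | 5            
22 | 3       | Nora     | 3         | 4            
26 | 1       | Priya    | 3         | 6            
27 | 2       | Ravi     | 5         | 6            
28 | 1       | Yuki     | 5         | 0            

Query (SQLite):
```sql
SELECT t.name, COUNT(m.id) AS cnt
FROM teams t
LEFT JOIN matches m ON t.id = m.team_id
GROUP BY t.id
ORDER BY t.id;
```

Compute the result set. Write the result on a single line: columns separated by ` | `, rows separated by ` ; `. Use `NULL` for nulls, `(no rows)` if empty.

LEFT JOIN keeps every teams row; unmatched ones get NULL for matches columns.
Group by teams.id and compute COUNT(m.id). COUNT(col) of an all-NULL group is 0.
  1: ids {4, 13, 17, 26, 28} → COUNT(m.id)=5
  2: ids {1, 11, 18, 27} → COUNT(m.id)=4
  3: ids {22} → COUNT(m.id)=1

Gadget | 5 ; Gear | 4 ; Frame | 1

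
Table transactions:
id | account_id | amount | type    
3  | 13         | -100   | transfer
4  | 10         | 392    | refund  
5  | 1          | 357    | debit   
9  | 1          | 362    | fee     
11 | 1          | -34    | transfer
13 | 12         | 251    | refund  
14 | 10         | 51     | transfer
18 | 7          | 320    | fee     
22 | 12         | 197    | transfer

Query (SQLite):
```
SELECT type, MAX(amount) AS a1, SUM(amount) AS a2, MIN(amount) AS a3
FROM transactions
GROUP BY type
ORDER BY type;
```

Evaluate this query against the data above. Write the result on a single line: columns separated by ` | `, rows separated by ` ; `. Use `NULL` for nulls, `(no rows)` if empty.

Group transactions by type.
Per group compute: MAX(amount), SUM(amount), MIN(amount).
  debit: ids {5} → MAX(amount)=357, SUM(amount)=357, MIN(amount)=357
  fee: ids {9, 18} → MAX(amount)=362, SUM(amount)=682, MIN(amount)=320
  refund: ids {4, 13} → MAX(amount)=392, SUM(amount)=643, MIN(amount)=251
  transfer: ids {3, 11, 14, 22} → MAX(amount)=197, SUM(amount)=114, MIN(amount)=-100

debit | 357 | 357 | 357 ; fee | 362 | 682 | 320 ; refund | 392 | 643 | 251 ; transfer | 197 | 114 | -100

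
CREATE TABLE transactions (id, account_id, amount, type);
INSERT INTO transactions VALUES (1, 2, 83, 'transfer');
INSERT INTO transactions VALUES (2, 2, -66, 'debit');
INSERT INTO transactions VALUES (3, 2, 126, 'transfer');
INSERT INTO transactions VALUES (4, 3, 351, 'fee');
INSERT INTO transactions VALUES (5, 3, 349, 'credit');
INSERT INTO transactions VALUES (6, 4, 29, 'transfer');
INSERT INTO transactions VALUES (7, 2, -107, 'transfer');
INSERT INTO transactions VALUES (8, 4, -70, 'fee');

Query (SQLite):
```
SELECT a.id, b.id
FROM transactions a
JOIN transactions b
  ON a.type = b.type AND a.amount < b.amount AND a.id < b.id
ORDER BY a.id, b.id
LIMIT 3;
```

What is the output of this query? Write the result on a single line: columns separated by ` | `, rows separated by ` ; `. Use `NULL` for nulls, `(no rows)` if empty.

Pairs (a,b) with same type, a.amount < b.amount, a.id < b.id.
type groups: credit:{5} debit:{2} fee:{4,8} transfer:{1,3,6,7}
Ordered by (a.id, b.id); first 3.

1 | 3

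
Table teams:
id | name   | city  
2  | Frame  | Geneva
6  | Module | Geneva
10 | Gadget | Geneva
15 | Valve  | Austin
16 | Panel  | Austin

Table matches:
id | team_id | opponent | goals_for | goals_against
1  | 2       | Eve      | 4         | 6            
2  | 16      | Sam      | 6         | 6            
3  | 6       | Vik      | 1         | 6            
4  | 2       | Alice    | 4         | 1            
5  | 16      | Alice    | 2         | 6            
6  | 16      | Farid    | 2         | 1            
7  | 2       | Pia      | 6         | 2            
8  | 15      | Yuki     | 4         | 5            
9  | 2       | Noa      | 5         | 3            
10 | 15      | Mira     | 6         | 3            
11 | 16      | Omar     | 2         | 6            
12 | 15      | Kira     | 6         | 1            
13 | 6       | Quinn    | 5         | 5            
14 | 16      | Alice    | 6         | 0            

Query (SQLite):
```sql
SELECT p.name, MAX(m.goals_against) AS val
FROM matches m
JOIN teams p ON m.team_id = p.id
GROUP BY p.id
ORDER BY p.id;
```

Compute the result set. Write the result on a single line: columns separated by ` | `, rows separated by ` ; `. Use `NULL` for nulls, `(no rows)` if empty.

Join each matches row to its teams via team_id.
Group joined rows by teams.id; compute MAX(m.goals_against) per group.
  2: ids {1, 4, 7, 9} → MAX(m.goals_against)=6
  6: ids {3, 13} → MAX(m.goals_against)=6
  15: ids {8, 10, 12} → MAX(m.goals_against)=5
  16: ids {2, 5, 6, 11, 14} → MAX(m.goals_against)=6

Frame | 6 ; Module | 6 ; Valve | 5 ; Panel | 6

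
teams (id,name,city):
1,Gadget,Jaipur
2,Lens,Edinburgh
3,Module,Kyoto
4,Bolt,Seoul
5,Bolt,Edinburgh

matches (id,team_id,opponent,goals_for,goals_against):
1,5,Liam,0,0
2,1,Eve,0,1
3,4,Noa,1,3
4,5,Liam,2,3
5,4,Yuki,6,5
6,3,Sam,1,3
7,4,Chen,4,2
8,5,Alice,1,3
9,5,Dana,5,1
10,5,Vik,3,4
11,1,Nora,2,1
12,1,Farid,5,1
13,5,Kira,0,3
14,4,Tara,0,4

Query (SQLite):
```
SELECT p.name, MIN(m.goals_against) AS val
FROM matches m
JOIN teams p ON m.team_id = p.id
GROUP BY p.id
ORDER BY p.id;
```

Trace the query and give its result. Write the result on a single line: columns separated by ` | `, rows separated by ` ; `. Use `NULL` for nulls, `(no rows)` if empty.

Gadget | 1 ; Module | 3 ; Bolt | 2 ; Bolt | 0

Join each matches row to its teams via team_id.
Group joined rows by teams.id; compute MIN(m.goals_against) per group.
  1: ids {2, 11, 12} → MIN(m.goals_against)=1
  3: ids {6} → MIN(m.goals_against)=3
  4: ids {3, 5, 7, 14} → MIN(m.goals_against)=2
  5: ids {1, 4, 8, 9, 10, 13} → MIN(m.goals_against)=0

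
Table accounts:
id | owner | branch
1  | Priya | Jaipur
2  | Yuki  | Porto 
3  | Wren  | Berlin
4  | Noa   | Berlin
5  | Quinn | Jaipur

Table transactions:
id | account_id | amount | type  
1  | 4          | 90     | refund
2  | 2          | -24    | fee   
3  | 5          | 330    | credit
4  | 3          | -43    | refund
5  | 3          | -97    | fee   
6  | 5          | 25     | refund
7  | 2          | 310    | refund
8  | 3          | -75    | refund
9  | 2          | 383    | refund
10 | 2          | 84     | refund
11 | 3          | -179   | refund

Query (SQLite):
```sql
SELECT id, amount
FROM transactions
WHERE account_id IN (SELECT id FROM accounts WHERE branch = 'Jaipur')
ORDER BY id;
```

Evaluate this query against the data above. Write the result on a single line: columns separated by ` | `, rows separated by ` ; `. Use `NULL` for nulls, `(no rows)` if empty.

3 | 330 ; 6 | 25

Inner query: accounts.id where branch = 'Jaipur'.
Outer: keep transactions rows whose account_id is in that set.
Inner query → {1, 5}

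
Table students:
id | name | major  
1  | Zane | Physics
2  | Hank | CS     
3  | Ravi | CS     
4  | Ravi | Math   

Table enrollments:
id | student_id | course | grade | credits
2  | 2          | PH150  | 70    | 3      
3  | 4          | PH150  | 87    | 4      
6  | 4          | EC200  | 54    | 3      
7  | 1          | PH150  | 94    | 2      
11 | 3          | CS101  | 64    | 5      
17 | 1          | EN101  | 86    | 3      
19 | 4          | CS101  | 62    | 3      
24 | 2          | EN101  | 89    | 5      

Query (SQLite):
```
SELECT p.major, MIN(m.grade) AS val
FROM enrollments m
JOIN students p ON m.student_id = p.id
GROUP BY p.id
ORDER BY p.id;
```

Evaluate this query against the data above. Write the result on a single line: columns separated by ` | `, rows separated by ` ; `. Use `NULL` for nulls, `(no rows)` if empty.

Join each enrollments row to its students via student_id.
Group joined rows by students.id; compute MIN(m.grade) per group.
  1: ids {7, 17} → MIN(m.grade)=86
  2: ids {2, 24} → MIN(m.grade)=70
  3: ids {11} → MIN(m.grade)=64
  4: ids {3, 6, 19} → MIN(m.grade)=54

Physics | 86 ; CS | 70 ; CS | 64 ; Math | 54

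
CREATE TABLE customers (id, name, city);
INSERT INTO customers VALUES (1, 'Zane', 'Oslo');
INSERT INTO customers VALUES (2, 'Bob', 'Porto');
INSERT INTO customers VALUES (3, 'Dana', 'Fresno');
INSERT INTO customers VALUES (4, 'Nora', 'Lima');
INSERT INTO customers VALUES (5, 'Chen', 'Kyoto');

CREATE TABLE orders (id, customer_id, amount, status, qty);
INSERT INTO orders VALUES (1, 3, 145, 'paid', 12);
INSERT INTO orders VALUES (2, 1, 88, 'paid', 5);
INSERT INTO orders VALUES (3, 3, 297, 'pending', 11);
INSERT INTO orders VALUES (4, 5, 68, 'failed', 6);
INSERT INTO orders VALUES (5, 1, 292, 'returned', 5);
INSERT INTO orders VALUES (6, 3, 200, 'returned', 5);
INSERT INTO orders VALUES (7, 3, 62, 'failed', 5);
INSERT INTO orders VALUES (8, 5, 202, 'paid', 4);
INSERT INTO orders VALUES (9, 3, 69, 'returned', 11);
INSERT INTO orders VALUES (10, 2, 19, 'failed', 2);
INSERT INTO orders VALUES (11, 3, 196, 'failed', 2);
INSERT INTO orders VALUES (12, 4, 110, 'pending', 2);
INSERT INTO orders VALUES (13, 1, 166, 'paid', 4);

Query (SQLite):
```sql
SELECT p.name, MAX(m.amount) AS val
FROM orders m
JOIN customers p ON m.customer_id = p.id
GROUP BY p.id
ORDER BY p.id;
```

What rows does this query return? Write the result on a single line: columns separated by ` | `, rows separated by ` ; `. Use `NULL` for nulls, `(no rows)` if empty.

Zane | 292 ; Bob | 19 ; Dana | 297 ; Nora | 110 ; Chen | 202

Join each orders row to its customers via customer_id.
Group joined rows by customers.id; compute MAX(m.amount) per group.
  1: ids {2, 5, 13} → MAX(m.amount)=292
  2: ids {10} → MAX(m.amount)=19
  3: ids {1, 3, 6, 7, 9, 11} → MAX(m.amount)=297
  4: ids {12} → MAX(m.amount)=110
  5: ids {4, 8} → MAX(m.amount)=202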